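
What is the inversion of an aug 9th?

d7

First reduce the compound augmented ninth to its simple form, an augmented second.
The rule of nine gives the new number: 9 − 2 = 7, so a second becomes a seventh.
The quality also flips — augmented becomes diminished — giving a diminished seventh.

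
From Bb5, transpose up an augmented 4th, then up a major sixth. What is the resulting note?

C#7

An augmented fourth up from Bb5 is E6.
Up a major sixth from E6: C#7 (9 semitones up).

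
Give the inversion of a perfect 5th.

P4

The rule of nine gives the new number: 9 − 5 = 4, so a fifth becomes a fourth.
The quality also flips — perfect stays perfect — giving a perfect fourth.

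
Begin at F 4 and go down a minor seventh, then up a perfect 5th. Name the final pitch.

D 4

Down a minor seventh from F4: G3 (10 semitones down).
G3 up a perfect fifth → D4 (7 semitones).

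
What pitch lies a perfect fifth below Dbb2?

Gbb1

The fifth takes the letter from D down to G.
Moving 7 semitones down from Dbb2 (the size of a perfect fifth) reaches Gbb1.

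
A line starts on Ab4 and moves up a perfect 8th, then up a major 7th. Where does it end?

A perfect octave up from Ab4 is Ab5.
A major seventh up from Ab5 is G6.

G6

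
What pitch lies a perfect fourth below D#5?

A#4

The fourth takes the letter from D down to A.
A perfect fourth is 5 semitones; 5 semitones down from D#5 gives A#4.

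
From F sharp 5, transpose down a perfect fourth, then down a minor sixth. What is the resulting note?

F#5 down a perfect fourth → C#5 (5 semitones).
C#5 down a minor sixth → E#4 (8 semitones).

E sharp 4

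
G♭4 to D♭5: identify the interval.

perfect fifth

G to D spans five letter names (G-A-B-C-D) — that makes it a fifth of some quality.
Counting semitones, Gb4→Db5 is 7, which is the perfect fifth.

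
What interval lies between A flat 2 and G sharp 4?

A to G spans seven letter names (A-B-C-D-E-F-G), plus an octave, so the interval is some kind of fourteenth.
A major fourteenth would be 23 semitones; Ab2 to G#4 is 24, one semitone wider, so the interval is augmented.
(Equivalently, a compound augmented seventh: an augmented seventh plus an octave.)

augmented fourteenth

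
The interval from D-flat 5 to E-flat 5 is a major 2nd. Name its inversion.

Interval numbers invert to sum to nine: 2 + 7 = 9, so a second inverts to a seventh.
The quality also flips — major becomes minor — giving a minor seventh.

m7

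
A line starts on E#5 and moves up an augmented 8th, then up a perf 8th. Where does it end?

Up an augmented octave from E#5: E##6 (13 semitones up).
A perfect octave up from E##6 is E##7.

E##7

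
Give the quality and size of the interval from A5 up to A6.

A to A is the same letter name, plus an octave: an octave.
The perfect octave spans 12 semitones, and A5 to A6 is exactly 12 semitones — so this is a perfect octave.

perfect octave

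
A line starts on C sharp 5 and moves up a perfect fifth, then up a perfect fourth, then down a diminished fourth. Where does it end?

A perfect fifth up from C#5 is G#5.
G#5 up a perfect fourth → C#6 (5 semitones).
C#6 down a diminished fourth → G##5 (4 semitones).

G double-sharp 5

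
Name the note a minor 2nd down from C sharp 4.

B sharp 3

The second takes the letter from C down to B.
A minor second spans 1 semitone, so from C#4 the target pitch is B#3.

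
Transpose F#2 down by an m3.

Counting three letter names down from F lands on D.
A minor third is 3 semitones; 3 semitones down from F#2 gives D#2.

D#2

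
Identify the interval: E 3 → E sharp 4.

augmented octave

E to E is the same letter name, plus an octave — that makes it an octave of some quality.
E3 to E#4 spans 13 semitones — one semitone wider than the perfect octave (12) — giving an augmented octave.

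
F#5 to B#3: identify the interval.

Descending from F#5 to B#3 is the same interval as ascending B#3 to F#5.
B to F spans five letter names (B-C-D-E-F), plus an octave — that makes it a twelfth of some quality.
A perfect twelfth would be 19 semitones; B#3 to F#5 is 18, one semitone narrower, so the interval is diminished.
(Equivalently, a compound diminished fifth: a diminished fifth plus an octave.)

diminished 12th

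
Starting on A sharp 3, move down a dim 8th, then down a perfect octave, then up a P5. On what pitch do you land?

Down a diminished octave from A#3: A##2 (11 semitones down).
Down a perfect octave from A##2: A##1 (12 semitones down).
Up a perfect fifth from A##1: E##2 (7 semitones up).

E double-sharp 2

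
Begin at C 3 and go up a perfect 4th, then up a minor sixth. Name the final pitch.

D flat 4

Up a perfect fourth from C3: F3 (5 semitones up).
A minor sixth up from F3 is Db4.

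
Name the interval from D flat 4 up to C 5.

D to C spans seven letter names (D-E-F-G-A-B-C), so the interval is some kind of seventh.
The major seventh spans 11 semitones, and Db4 to C5 is exactly 11 semitones — so this is a major seventh.

major seventh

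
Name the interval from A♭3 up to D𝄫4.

A to D spans four letter names (A-B-C-D), so the interval is some kind of fourth.
The perfect fourth is 5 semitones; here we have 4, one semitone narrower: diminished.

diminished fourth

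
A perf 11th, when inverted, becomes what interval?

First reduce the compound perfect eleventh to its simple form, a perfect fourth.
Inverted interval numbers add to nine, so a fourth pairs with a fifth (4 + 5 = 9).
Quality inverts too: perfect stays perfect. That makes the inversion a perfect fifth.

perfect fifth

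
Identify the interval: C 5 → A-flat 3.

major tenth

Descending from C5 to Ab3 is the same interval as ascending Ab3 to C5.
A to C spans three letter names (A-B-C), plus an octave, so the interval is some kind of tenth.
The major tenth spans 16 semitones, and Ab3 to C5 is exactly 16 semitones — so this is a major tenth.
(Equivalently, a compound major third: a major third plus an octave.)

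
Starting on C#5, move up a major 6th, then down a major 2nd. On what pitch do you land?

A major sixth up from C#5 is A#5.
A#5 down a major second → G#5 (2 semitones).

G#5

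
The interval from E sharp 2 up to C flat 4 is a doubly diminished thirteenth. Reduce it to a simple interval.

doubly diminished sixth

Each octave removed subtracts seven from the number: 13 − 7 = 6.
So a doubly diminished thirteenth is an octave plus a doubly diminished sixth. The quality is unchanged.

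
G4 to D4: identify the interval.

P4

Descending from G4 to D4 is the same interval as ascending D4 to G4.
D to G spans four letter names (D-E-F-G) — that makes it a fourth of some quality.
D4 to G4 is 5 semitones, matching the perfect fourth exactly, so the quality is perfect.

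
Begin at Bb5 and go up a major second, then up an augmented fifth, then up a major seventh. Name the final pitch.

F##7

Bb5 up a major second → C6 (2 semitones).
An augmented fifth up from C6 is G#6.
Up a major seventh from G#6: F##7 (11 semitones up).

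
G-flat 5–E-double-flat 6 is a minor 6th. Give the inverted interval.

major 3rd

The rule of nine gives the new number: 9 − 6 = 3, so a sixth becomes a third.
Quality inverts too: minor becomes major. That makes the inversion a major third.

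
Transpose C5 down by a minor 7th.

The seventh takes the letter from C down to D.
A minor seventh spans 10 semitones, so from C5 the target pitch is D4.

D4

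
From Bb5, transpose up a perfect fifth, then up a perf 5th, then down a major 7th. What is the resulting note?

Db6

A perfect fifth up from Bb5 is F6.
F6 up a perfect fifth → C7 (7 semitones).
C7 down a major seventh → Db6 (11 semitones).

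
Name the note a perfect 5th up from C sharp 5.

Counting five letter names up from C lands on G.
A perfect fifth spans 7 semitones, so from C#5 the target pitch is G#5.

G sharp 5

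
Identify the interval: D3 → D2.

Descending from D3 to D2 is the same interval as ascending D2 to D3.
D to D is the same letter name, plus an octave — that makes it an octave of some quality.
Counting semitones, D2→D3 is 12, which is the perfect octave.

perfect octave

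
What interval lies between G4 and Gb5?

d8

G to G is the same letter name, plus an octave: an octave.
A perfect octave would be 12 semitones; G4 to Gb5 is 11, one semitone narrower, so the interval is diminished.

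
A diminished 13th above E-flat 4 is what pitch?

The thirteenth's letter: E up six letter names plus an octave → C.
A diminished thirteenth is 19 semitones; 19 semitones up from Eb4 gives Cbb6.

C-double-flat 6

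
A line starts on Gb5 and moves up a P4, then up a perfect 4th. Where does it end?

A perfect fourth up from Gb5 is Cb6.
Up a perfect fourth from Cb6: Fb6 (5 semitones up).

Fb6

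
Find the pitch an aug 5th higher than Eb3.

B3

Counting five letter names up from E lands on B.
An augmented fifth is 8 semitones; 8 semitones up from Eb3 gives B3.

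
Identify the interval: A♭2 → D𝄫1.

augmented twelfth

Descending from Ab2 to Dbb1 is the same interval as ascending Dbb1 to Ab2.
D to A spans five letter names (D-E-F-G-A), plus an octave: a twelfth.
The perfect twelfth is 19 semitones; here we have 20, one semitone wider: augmented.
(Equivalently, a compound augmented fifth: an augmented fifth plus an octave.)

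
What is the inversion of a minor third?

Interval numbers invert to sum to nine: 3 + 6 = 9, so a third inverts to a sixth.
And minor becomes major under inversion, so we get a major sixth.

major sixth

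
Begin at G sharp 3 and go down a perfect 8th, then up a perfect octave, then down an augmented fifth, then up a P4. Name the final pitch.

Down a perfect octave from G#3: G#2 (12 semitones down).
A perfect octave up from G#2 is G#3.
An augmented fifth down from G#3 is C3.
Up a perfect fourth from C3: F3 (5 semitones up).

F 3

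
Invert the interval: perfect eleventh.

perfect fifth

First reduce the compound perfect eleventh to its simple form, a perfect fourth.
Inverted interval numbers add to nine, so a fourth pairs with a fifth (4 + 5 = 9).
The quality also flips — perfect stays perfect — giving a perfect fifth.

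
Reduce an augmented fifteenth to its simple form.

Take out an octave (7 from the number): 15 − 7 = 8.
Quality carries through unchanged, so the simple form is an augmented octave.

augmented 8th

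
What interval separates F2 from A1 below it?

Descending from F2 to A1 is the same interval as ascending A1 to F2.
A to F spans six letter names (A-B-C-D-E-F), so the interval is some kind of sixth.
A major sixth would be 9 semitones, but A1 to F2 is 8 — one semitone narrower, making it a minor sixth.

minor sixth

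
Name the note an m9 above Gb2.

Two letters up from G (plus an octave) reaches A.
A minor ninth spans 13 semitones, so from Gb2 the target pitch is Abb3.

Abb3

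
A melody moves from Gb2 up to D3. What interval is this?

G to D spans five letter names (G-A-B-C-D) — that makes it a fifth of some quality.
Gb2 to D3 spans 8 semitones — one semitone wider than the perfect fifth (7) — giving an augmented fifth.

augmented fifth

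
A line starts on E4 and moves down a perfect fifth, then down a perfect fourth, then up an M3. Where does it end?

G#3

A perfect fifth down from E4 is A3.
A perfect fourth down from A3 is E3.
A major third up from E3 is G#3.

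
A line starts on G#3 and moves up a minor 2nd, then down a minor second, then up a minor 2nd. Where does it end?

G#3 up a minor second → A3 (1 semitone).
A minor second down from A3 is G#3.
G#3 up a minor second → A3 (1 semitone).

A3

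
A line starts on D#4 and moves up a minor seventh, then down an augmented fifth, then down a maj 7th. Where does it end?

A minor seventh up from D#4 is C#5.
An augmented fifth down from C#5 is F4.
A major seventh down from F4 is Gb3.

Gb3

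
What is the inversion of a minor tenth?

First reduce the compound minor tenth to its simple form, a minor third.
The rule of nine gives the new number: 9 − 3 = 6, so a third becomes a sixth.
And minor becomes major under inversion, so we get a major sixth.

major sixth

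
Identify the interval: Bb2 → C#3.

augmented second

B to C spans two letter names (B-C) — that makes it a second of some quality.
Bb2 to C#3 spans 3 semitones — one semitone wider than the major second (2) — giving an augmented second.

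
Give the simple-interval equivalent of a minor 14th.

Take out an octave (7 from the number): 14 − 7 = 7.
So a minor fourteenth is an octave plus a minor seventh. The quality is unchanged.

minor seventh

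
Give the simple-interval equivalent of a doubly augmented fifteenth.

doubly augmented octave

Take out an octave (7 from the number): 15 − 7 = 8.
So a doubly augmented fifteenth is an octave plus a doubly augmented octave. The quality is unchanged.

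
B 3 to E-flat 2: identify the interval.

Descending from B3 to Eb2 is the same interval as ascending Eb2 to B3.
E to B spans five letter names (E-F-G-A-B), plus an octave — that makes it a twelfth of some quality.
The perfect twelfth is 19 semitones; here we have 20, one semitone wider: augmented.
(Equivalently, a compound augmented fifth: an augmented fifth plus an octave.)

augmented 12th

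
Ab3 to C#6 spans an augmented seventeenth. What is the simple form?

augmented third

Take out 2 octaves (14 from the number): 17 − 14 = 3.
So an augmented seventeenth is 2 octaves plus an augmented third. The quality is unchanged.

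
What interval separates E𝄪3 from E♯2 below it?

Descending from E##3 to E#2 is the same interval as ascending E#2 to E##3.
E to E is the same letter name, plus an octave — that makes it an octave of some quality.
E#2 to E##3 spans 13 semitones — one semitone wider than the perfect octave (12) — giving an augmented octave.

augmented 8th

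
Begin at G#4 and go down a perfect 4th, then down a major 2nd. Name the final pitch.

Down a perfect fourth from G#4: D#4 (5 semitones down).
Down a major second from D#4: C#4 (2 semitones down).

C#4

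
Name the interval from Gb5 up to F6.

major 7th

G to F spans seven letter names (G-A-B-C-D-E-F): a seventh.
Gb5 to F6 is 11 semitones, matching the major seventh exactly, so the quality is major.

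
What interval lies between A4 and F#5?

A to F spans six letter names (A-B-C-D-E-F) — that makes it a sixth of some quality.
The major sixth spans 9 semitones, and A4 to F#5 is exactly 9 semitones — so this is a major sixth.

M6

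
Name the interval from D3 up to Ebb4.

diminished 9th

D to E spans two letter names (D-E), plus an octave — that makes it a ninth of some quality.
D3 to Ebb4 spans 12 semitones — two semitones narrower than the major ninth (14) — giving a diminished ninth.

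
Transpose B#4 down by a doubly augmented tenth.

Gb3

The tenth's letter: B down three letter names plus an octave → G.
A doubly augmented tenth spans 18 semitones, so from B#4 the target pitch is Gb3.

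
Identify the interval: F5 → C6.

F to C spans five letter names (F-G-A-B-C): a fifth.
Counting semitones, F5→C6 is 7, which is the perfect fifth.

perfect fifth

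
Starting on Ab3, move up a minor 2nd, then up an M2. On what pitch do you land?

Cb4

A minor second up from Ab3 is Bbb3.
A major second up from Bbb3 is Cb4.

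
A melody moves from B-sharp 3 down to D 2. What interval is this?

Descending from B#3 to D2 is the same interval as ascending D2 to B#3.
D to B spans six letter names (D-E-F-G-A-B), plus an octave, so the interval is some kind of thirteenth.
The major thirteenth is 21 semitones; here we have 22, one semitone wider: augmented.
(Equivalently, a compound augmented sixth: an augmented sixth plus an octave.)

augmented thirteenth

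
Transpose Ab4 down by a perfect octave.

Ab3

An octave keeps the letter name A, an octave down from A.
Moving 12 semitones down from Ab4 (the size of a perfect octave) reaches Ab3.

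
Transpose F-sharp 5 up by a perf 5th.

C-sharp 6

Five letter names up from F: C.
A perfect fifth is 7 semitones; 7 semitones up from F#5 gives C#6.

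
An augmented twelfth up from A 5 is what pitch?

E sharp 7

The twelfth's letter: A up five letter names plus an octave → E.
An augmented twelfth spans 20 semitones, so from A5 the target pitch is E#7.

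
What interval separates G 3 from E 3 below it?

Descending from G3 to E3 is the same interval as ascending E3 to G3.
E to G spans three letter names (E-F-G): a third.
At 3 semitones, E3→G3 falls one short of a major third: minor.

m3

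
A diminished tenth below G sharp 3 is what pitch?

Counting three letter names plus an octave down from G lands on E.
A diminished tenth spans 14 semitones, so from G#3 the target pitch is E##2.

E double-sharp 2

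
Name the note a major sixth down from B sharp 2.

D sharp 2

Counting six letter names down from B lands on D.
A major sixth is 9 semitones; 9 semitones down from B#2 gives D#2.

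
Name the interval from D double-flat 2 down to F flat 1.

Descending from Dbb2 to Fb1 is the same interval as ascending Fb1 to Dbb2.
F to D spans six letter names (F-G-A-B-C-D) — that makes it a sixth of some quality.
At 8 semitones, Fb1→Dbb2 falls one short of a major sixth: minor.

minor sixth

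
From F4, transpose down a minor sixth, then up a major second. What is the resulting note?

A minor sixth down from F4 is A3.
A3 up a major second → B3 (2 semitones).

B3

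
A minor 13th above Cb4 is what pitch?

Abb5

Six letters up from C (plus an octave) reaches A.
A minor thirteenth is 20 semitones; 20 semitones up from Cb4 gives Abb5.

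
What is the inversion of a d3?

The rule of nine gives the new number: 9 − 3 = 6, so a third becomes a sixth.
And diminished becomes augmented under inversion, so we get an augmented sixth.

A6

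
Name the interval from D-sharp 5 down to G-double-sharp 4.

Descending from D#5 to G##4 is the same interval as ascending G##4 to D#5.
G to D spans five letter names (G-A-B-C-D): a fifth.
The perfect fifth is 7 semitones; here we have 6, one semitone narrower: diminished.

d5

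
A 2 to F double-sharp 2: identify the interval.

diminished third

Descending from A2 to F##2 is the same interval as ascending F##2 to A2.
F to A spans three letter names (F-G-A), so the interval is some kind of third.
F##2 to A2 spans 2 semitones — two semitones narrower than the major third (4) — giving a diminished third.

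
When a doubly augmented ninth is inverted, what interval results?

First reduce the compound doubly augmented ninth to its simple form, a doubly augmented second.
Inverted interval numbers add to nine, so a second pairs with a seventh (2 + 7 = 9).
Quality inverts too: doubly augmented becomes doubly diminished. That makes the inversion a doubly diminished seventh.

dd7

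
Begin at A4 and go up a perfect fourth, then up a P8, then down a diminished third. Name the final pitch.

B#5

A perfect fourth up from A4 is D5.
A perfect octave up from D5 is D6.
A diminished third down from D6 is B#5.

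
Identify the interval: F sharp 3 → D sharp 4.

F to D spans six letter names (F-G-A-B-C-D) — that makes it a sixth of some quality.
The major sixth spans 9 semitones, and F#3 to D#4 is exactly 9 semitones — so this is a major sixth.

major 6th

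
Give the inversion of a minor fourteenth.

First reduce the compound minor fourteenth to its simple form, a minor seventh.
Inverted interval numbers add to nine, so a seventh pairs with a second (7 + 2 = 9).
And minor becomes major under inversion, so we get a major second.

M2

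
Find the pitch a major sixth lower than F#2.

A1

The sixth takes the letter from F down to A.
A major sixth is 9 semitones; 9 semitones down from F#2 gives A1.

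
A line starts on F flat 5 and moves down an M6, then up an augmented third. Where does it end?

C 5

Down a major sixth from Fb5: Abb4 (9 semitones down).
An augmented third up from Abb4 is C5.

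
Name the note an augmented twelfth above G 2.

D sharp 4

The twelfth's letter: G up five letter names plus an octave → D.
An augmented twelfth spans 20 semitones, so from G2 the target pitch is D#4.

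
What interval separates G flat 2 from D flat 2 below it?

Descending from Gb2 to Db2 is the same interval as ascending Db2 to Gb2.
D to G spans four letter names (D-E-F-G) — that makes it a fourth of some quality.
Db2 to Gb2 is 5 semitones, matching the perfect fourth exactly, so the quality is perfect.

perfect fourth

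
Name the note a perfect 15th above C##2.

For a fifteenth the letter name doesn't change: still C, two octaves up.
A perfect fifteenth spans 24 semitones, so from C##2 the target pitch is C##4.

C##4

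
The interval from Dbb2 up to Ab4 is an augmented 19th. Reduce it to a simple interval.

Each octave removed subtracts seven from the number: 19 − 14 = 5.
So an augmented nineteenth is 2 octaves plus an augmented fifth. The quality is unchanged.

augmented 5th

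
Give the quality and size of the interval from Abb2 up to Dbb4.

perfect 11th

A to D spans four letter names (A-B-C-D), plus an octave: an eleventh.
Abb2 to Dbb4 is 17 semitones, matching the perfect eleventh exactly, so the quality is perfect.
(Equivalently, a compound perfect fourth: a perfect fourth plus an octave.)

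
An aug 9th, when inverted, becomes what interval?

First reduce the compound augmented ninth to its simple form, an augmented second.
The rule of nine gives the new number: 9 − 2 = 7, so a second becomes a seventh.
And augmented becomes diminished under inversion, so we get a diminished seventh.

d7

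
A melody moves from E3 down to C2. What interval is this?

M10

Descending from E3 to C2 is the same interval as ascending C2 to E3.
C to E spans three letter names (C-D-E), plus an octave — that makes it a tenth of some quality.
C2 to E3 is 16 semitones, matching the major tenth exactly, so the quality is major.
(Equivalently, a compound major third: a major third plus an octave.)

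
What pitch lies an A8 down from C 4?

The letter stays C (same as the start), shifted an octave down.
Moving 13 semitones down from C4 (the size of an augmented octave) reaches Cb3.

C-flat 3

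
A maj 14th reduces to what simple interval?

major seventh

Take out an octave (7 from the number): 14 − 7 = 7.
So a major fourteenth is an octave plus a major seventh. The quality is unchanged.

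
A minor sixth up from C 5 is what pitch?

The sixth takes the letter from C up to A.
A minor sixth spans 8 semitones, so from C5 the target pitch is Ab5.

A-flat 5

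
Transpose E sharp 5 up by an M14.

Counting seven letter names plus an octave up from E lands on D.
A major fourteenth is 23 semitones; 23 semitones up from E#5 gives D##7.

D double-sharp 7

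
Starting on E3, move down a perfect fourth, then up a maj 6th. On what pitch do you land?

G#3

E3 down a perfect fourth → B2 (5 semitones).
A major sixth up from B2 is G#3.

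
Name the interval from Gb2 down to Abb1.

Descending from Gb2 to Abb1 is the same interval as ascending Abb1 to Gb2.
A to G spans seven letter names (A-B-C-D-E-F-G), so the interval is some kind of seventh.
Counting semitones, Abb1→Gb2 is 11, which is the major seventh.

M7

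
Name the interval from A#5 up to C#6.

A to C spans three letter names (A-B-C), so the interval is some kind of third.
A#5 to C#6 is 3 semitones, a half step short of the major third (4), so this is minor.

minor third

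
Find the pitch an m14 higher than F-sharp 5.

Counting seven letter names plus an octave up from F lands on E.
Moving 22 semitones up from F#5 (the size of a minor fourteenth) reaches E7.

E 7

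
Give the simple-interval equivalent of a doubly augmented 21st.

AA7

Subtracting seven from the interval number removes an octave: 21 − 14 = 7.
That makes a doubly augmented twenty-first a compound doubly augmented seventh — 2 octaves plus a doubly augmented seventh.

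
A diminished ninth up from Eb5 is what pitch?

Counting two letter names plus an octave up from E lands on F.
A diminished ninth is 12 semitones; 12 semitones up from Eb5 gives Fbb6.

Fbb6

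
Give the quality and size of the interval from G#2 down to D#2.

perfect fourth

Descending from G#2 to D#2 is the same interval as ascending D#2 to G#2.
D to G spans four letter names (D-E-F-G): a fourth.
Counting semitones, D#2→G#2 is 5, which is the perfect fourth.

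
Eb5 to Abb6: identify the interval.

diminished eleventh

E to A spans four letter names (E-F-G-A), plus an octave — that makes it an eleventh of some quality.
The perfect eleventh is 17 semitones; here we have 16, one semitone narrower: diminished.
(Equivalently, a compound diminished fourth: a diminished fourth plus an octave.)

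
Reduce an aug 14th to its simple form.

augmented seventh

Subtracting seven from the interval number removes an octave: 14 − 7 = 7.
That makes an augmented fourteenth a compound augmented seventh — an octave plus an augmented seventh.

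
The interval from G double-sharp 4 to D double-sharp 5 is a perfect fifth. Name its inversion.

perfect fourth

Inverted interval numbers add to nine, so a fifth pairs with a fourth (5 + 4 = 9).
And perfect stays perfect under inversion, so we get a perfect fourth.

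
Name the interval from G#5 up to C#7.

G to C spans four letter names (G-A-B-C), plus an octave, so the interval is some kind of eleventh.
The perfect eleventh spans 17 semitones, and G#5 to C#7 is exactly 17 semitones — so this is a perfect eleventh.
(Equivalently, a compound perfect fourth: a perfect fourth plus an octave.)

P11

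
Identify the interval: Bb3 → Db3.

major sixth

Descending from Bb3 to Db3 is the same interval as ascending Db3 to Bb3.
D to B spans six letter names (D-E-F-G-A-B) — that makes it a sixth of some quality.
The major sixth spans 9 semitones, and Db3 to Bb3 is exactly 9 semitones — so this is a major sixth.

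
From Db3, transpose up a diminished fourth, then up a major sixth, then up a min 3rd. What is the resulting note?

Db3 up a diminished fourth → Gbb3 (4 semitones).
Gbb3 up a major sixth → Ebb4 (9 semitones).
A minor third up from Ebb4 is Gbb4.

Gbb4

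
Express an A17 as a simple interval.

Take out 2 octaves (14 from the number): 17 − 14 = 3.
That makes an augmented seventeenth a compound augmented third — 2 octaves plus an augmented third.

augmented third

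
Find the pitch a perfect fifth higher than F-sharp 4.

C-sharp 5

Five letter names up from F: C.
Moving 7 semitones up from F#4 (the size of a perfect fifth) reaches C#5.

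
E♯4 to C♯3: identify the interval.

major tenth

Descending from E#4 to C#3 is the same interval as ascending C#3 to E#4.
C to E spans three letter names (C-D-E), plus an octave: a tenth.
Counting semitones, C#3→E#4 is 16, which is the major tenth.
(Equivalently, a compound major third: a major third plus an octave.)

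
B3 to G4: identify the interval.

minor sixth

B to G spans six letter names (B-C-D-E-F-G) — that makes it a sixth of some quality.
A major sixth would be 9 semitones, but B3 to G4 is 8 — one semitone narrower, making it a minor sixth.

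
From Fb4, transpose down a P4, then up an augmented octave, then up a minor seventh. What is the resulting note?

A perfect fourth down from Fb4 is Cb4.
An augmented octave up from Cb4 is C5.
Up a minor seventh from C5: Bb5 (10 semitones up).

Bb5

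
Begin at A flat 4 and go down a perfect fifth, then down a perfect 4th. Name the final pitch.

A flat 3

Down a perfect fifth from Ab4: Db4 (7 semitones down).
A perfect fourth down from Db4 is Ab3.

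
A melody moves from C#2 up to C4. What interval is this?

d15

C to C is the same letter name, plus 2 octaves, so the interval is some kind of fifteenth.
C#2 to C4 spans 23 semitones — one semitone narrower than the perfect fifteenth (24) — giving a diminished fifteenth.
(Equivalently, a compound diminished octave: a diminished octave plus an octave.)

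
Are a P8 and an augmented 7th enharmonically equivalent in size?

Yes

A perfect octave spans 12 semitones, and an augmented seventh also spans 12 semitones — they're enharmonic.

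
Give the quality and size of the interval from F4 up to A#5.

augmented tenth

F to A spans three letter names (F-G-A), plus an octave: a tenth.
The major tenth is 16 semitones; here we have 17, one semitone wider: augmented.
(Equivalently, a compound augmented third: an augmented third plus an octave.)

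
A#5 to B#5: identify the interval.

A to B spans two letter names (A-B) — that makes it a second of some quality.
Counting semitones, A#5→B#5 is 2, which is the major second.

major second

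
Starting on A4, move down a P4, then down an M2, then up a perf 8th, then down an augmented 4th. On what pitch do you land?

Ab4

A4 down a perfect fourth → E4 (5 semitones).
Down a major second from E4: D4 (2 semitones down).
Up a perfect octave from D4: D5 (12 semitones up).
An augmented fourth down from D5 is Ab4.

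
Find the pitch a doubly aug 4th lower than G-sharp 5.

Four letter names down from G: D.
A doubly augmented fourth is 7 semitones; 7 semitones down from G#5 gives Db5.

D-flat 5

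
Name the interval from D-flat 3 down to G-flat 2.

Descending from Db3 to Gb2 is the same interval as ascending Gb2 to Db3.
G to D spans five letter names (G-A-B-C-D): a fifth.
The perfect fifth spans 7 semitones, and Gb2 to Db3 is exactly 7 semitones — so this is a perfect fifth.

P5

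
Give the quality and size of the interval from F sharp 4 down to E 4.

major 2nd

Descending from F#4 to E4 is the same interval as ascending E4 to F#4.
E to F spans two letter names (E-F): a second.
E4 to F#4 is 2 semitones, matching the major second exactly, so the quality is major.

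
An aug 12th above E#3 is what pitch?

B##4

Counting five letter names plus an octave up from E lands on B.
An augmented twelfth spans 20 semitones, so from E#3 the target pitch is B##4.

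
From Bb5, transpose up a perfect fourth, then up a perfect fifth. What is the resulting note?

Bb6

Up a perfect fourth from Bb5: Eb6 (5 semitones up).
A perfect fifth up from Eb6 is Bb6.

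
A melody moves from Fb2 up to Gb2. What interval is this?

F to G spans two letter names (F-G): a second.
Counting semitones, Fb2→Gb2 is 2, which is the major second.

major second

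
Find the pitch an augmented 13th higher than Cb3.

A4

Six letters up from C (plus an octave) reaches A.
Moving 22 semitones up from Cb3 (the size of an augmented thirteenth) reaches A4.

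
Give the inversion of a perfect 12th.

perfect 4th

First reduce the compound perfect twelfth to its simple form, a perfect fifth.
The rule of nine gives the new number: 9 − 5 = 4, so a fifth becomes a fourth.
The quality also flips — perfect stays perfect — giving a perfect fourth.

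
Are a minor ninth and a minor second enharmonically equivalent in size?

No

A minor ninth is 13 semitones but a minor second is 1 semitone — different sizes.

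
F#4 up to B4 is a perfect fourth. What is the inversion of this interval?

P5

The rule of nine gives the new number: 9 − 4 = 5, so a fourth becomes a fifth.
And perfect stays perfect under inversion, so we get a perfect fifth.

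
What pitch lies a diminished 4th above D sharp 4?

G 4

Counting four letter names up from D lands on G.
A diminished fourth is 4 semitones; 4 semitones up from D#4 gives G4.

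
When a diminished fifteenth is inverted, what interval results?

First reduce the compound diminished fifteenth to its simple form, a diminished octave.
Interval numbers invert to sum to nine: 8 + 1 = 9, so an octave inverts to a unison.
Quality inverts too: diminished becomes augmented. That makes the inversion an augmented unison.

A1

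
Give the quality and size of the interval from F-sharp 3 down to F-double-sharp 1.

Descending from F#3 to F##1 is the same interval as ascending F##1 to F#3.
F to F is the same letter name, plus 2 octaves: a fifteenth.
A perfect fifteenth would be 24 semitones; F##1 to F#3 is 23, one semitone narrower, so the interval is diminished.
(Equivalently, a compound diminished octave: a diminished octave plus an octave.)

d15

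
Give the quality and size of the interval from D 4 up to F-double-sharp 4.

augmented third

D to F spans three letter names (D-E-F), so the interval is some kind of third.
D4 to F##4 spans 5 semitones — one semitone wider than the major third (4) — giving an augmented third.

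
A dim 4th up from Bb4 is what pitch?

The fourth takes the letter from B up to E.
A diminished fourth spans 4 semitones, so from Bb4 the target pitch is Ebb5.

Ebb5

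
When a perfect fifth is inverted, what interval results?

perfect fourth

The rule of nine gives the new number: 9 − 5 = 4, so a fifth becomes a fourth.
And perfect stays perfect under inversion, so we get a perfect fourth.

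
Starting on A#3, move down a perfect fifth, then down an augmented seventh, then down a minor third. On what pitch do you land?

C2

A perfect fifth down from A#3 is D#3.
D#3 down an augmented seventh → Eb2 (12 semitones).
Eb2 down a minor third → C2 (3 semitones).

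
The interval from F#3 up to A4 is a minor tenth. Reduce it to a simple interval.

m3

Take out an octave (7 from the number): 10 − 7 = 3.
Quality carries through unchanged, so the simple form is a minor third.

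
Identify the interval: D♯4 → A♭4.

doubly diminished fifth

D to A spans five letter names (D-E-F-G-A), so the interval is some kind of fifth.
D#4 to Ab4 spans 5 semitones — two semitones narrower than the perfect fifth (7) — giving a doubly diminished fifth.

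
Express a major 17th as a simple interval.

Subtracting seven from the interval number removes an octave: 17 − 14 = 3.
That makes a major seventeenth a compound major third — 2 octaves plus a major third.

major 3rd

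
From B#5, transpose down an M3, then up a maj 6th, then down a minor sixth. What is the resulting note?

A major third down from B#5 is G#5.
Up a major sixth from G#5: E#6 (9 semitones up).
A minor sixth down from E#6 is G##5.

G##5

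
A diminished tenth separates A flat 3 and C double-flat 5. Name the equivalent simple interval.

d3

Subtracting seven from the interval number removes an octave: 10 − 7 = 3.
Quality carries through unchanged, so the simple form is a diminished third.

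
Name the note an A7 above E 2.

Seven letter names up from E: D.
An augmented seventh is 12 semitones; 12 semitones up from E2 gives D##3.

D-double-sharp 3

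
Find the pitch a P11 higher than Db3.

Gb4

Counting four letter names plus an octave up from D lands on G.
Moving 17 semitones up from Db3 (the size of a perfect eleventh) reaches Gb4.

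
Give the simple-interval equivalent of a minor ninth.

Subtracting seven from the interval number removes an octave: 9 − 7 = 2.
So a minor ninth is an octave plus a minor second. The quality is unchanged.

m2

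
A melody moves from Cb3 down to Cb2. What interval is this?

Descending from Cb3 to Cb2 is the same interval as ascending Cb2 to Cb3.
C to C is the same letter name, plus an octave, so the interval is some kind of octave.
Cb2 to Cb3 is 12 semitones, matching the perfect octave exactly, so the quality is perfect.

perfect octave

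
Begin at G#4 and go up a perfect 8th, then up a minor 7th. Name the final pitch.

A perfect octave up from G#4 is G#5.
Up a minor seventh from G#5: F#6 (10 semitones up).

F#6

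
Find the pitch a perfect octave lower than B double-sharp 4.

B double-sharp 3

The letter stays B (same as the start), shifted an octave down.
Moving 12 semitones down from B##4 (the size of a perfect octave) reaches B##3.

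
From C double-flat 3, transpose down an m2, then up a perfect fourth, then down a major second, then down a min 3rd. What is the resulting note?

Cbb3 down a minor second → Bbb2 (1 semitone).
A perfect fourth up from Bbb2 is Ebb3.
Down a major second from Ebb3: Dbb3 (2 semitones down).
A minor third down from Dbb3 is Bbb2.

B double-flat 2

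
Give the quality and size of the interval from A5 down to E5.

Descending from A5 to E5 is the same interval as ascending E5 to A5.
E to A spans four letter names (E-F-G-A), so the interval is some kind of fourth.
Counting semitones, E5→A5 is 5, which is the perfect fourth.

perfect fourth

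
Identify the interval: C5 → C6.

C to C is the same letter name, plus an octave — that makes it an octave of some quality.
Counting semitones, C5→C6 is 12, which is the perfect octave.

P8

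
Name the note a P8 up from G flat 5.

An octave keeps the letter name G, an octave up from G.
A perfect octave is 12 semitones; 12 semitones up from Gb5 gives Gb6.

G flat 6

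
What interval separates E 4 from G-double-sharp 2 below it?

diminished thirteenth

Descending from E4 to G##2 is the same interval as ascending G##2 to E4.
G to E spans six letter names (G-A-B-C-D-E), plus an octave — that makes it a thirteenth of some quality.
G##2 to E4 spans 19 semitones — two semitones narrower than the major thirteenth (21) — giving a diminished thirteenth.
(Equivalently, a compound diminished sixth: a diminished sixth plus an octave.)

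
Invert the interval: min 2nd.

Interval numbers invert to sum to nine: 2 + 7 = 9, so a second inverts to a seventh.
The quality also flips — minor becomes major — giving a major seventh.

M7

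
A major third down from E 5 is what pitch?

Counting three letter names down from E lands on C.
A major third spans 4 semitones, so from E5 the target pitch is C5.

C 5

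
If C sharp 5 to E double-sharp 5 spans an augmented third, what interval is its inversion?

Inverted interval numbers add to nine, so a third pairs with a sixth (3 + 6 = 9).
Quality inverts too: augmented becomes diminished. That makes the inversion a diminished sixth.

d6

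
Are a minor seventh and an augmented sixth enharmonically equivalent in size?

Yes

A minor seventh spans 10 semitones, and an augmented sixth also spans 10 semitones — they're enharmonic.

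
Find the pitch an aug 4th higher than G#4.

Counting four letter names up from G lands on C.
An augmented fourth spans 6 semitones, so from G#4 the target pitch is C##5.

C##5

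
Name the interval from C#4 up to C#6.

C to C is the same letter name, plus 2 octaves, so the interval is some kind of fifteenth.
Counting semitones, C#4→C#6 is 24, which is the perfect fifteenth.
(Equivalently, a compound perfect octave: a perfect octave plus an octave.)

perfect fifteenth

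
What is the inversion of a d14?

First reduce the compound diminished fourteenth to its simple form, a diminished seventh.
The rule of nine gives the new number: 9 − 7 = 2, so a seventh becomes a second.
Quality inverts too: diminished becomes augmented. That makes the inversion an augmented second.

A2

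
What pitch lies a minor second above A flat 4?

B double-flat 4

Counting two letter names up from A lands on B.
A minor second is 1 semitone; 1 semitone up from Ab4 gives Bbb4.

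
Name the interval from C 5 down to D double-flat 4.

A7

Descending from C5 to Dbb4 is the same interval as ascending Dbb4 to C5.
D to C spans seven letter names (D-E-F-G-A-B-C), so the interval is some kind of seventh.
Dbb4 to C5 spans 12 semitones — one semitone wider than the major seventh (11) — giving an augmented seventh.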